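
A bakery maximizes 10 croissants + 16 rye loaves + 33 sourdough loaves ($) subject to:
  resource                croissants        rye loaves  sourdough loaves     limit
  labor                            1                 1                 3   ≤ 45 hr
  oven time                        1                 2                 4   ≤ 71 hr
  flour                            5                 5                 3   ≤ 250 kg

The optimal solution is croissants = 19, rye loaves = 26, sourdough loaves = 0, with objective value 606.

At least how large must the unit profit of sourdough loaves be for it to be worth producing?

36

At the optimum: labor uses 45 of 45 (binding); oven time uses 71 of 71 (binding); flour uses 225 of 250 (slack = 25).
Since flour is not tight, its dual is 0.
Dual feasibility on the basic columns requires 1·y_labor + 1·y_oven time = 10, 1·y_labor + 2·y_oven time = 16.
→ y_labor = 4 and y_oven time = 6.
sourdough loaves enters the basis when its profit ≥ yᵀa₃ = 4·3 + 6·4 = 36.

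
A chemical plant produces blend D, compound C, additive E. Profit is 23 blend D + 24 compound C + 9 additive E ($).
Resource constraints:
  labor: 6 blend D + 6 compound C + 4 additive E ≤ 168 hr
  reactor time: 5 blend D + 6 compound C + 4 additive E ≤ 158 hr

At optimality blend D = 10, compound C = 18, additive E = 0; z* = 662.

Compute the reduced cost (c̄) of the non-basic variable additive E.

Check each constraint at x*: labor 168/168 (tight); reactor time 158/158 (tight).
The binding rows give the dual system: 6·y_labor + 5·y_reactor time = 23 and 6·y_labor + 6·y_reactor time = 24.
Solving: y_labor = 3, y_reactor time = 1.
Reduced cost of additive E: c₃ − yᵀa₃ = 9 − (3·4 + 1·4) = 9 − 16 = -7.

-7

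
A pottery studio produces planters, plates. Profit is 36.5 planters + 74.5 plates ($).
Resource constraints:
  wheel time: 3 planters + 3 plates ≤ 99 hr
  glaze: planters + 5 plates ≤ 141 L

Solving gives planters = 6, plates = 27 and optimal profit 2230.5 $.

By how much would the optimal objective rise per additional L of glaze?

At the optimum: wheel time uses 99 of 99 (binding); glaze uses 141 of 141 (binding).
Dual feasibility on the basic columns requires 3·y_wheel time + 1·y_glaze = 36.5, 3·y_wheel time + 5·y_glaze = 74.5.
Solving: y_wheel time = 9, y_glaze = 9.5.
Shadow price of glaze = 9.5.

9.5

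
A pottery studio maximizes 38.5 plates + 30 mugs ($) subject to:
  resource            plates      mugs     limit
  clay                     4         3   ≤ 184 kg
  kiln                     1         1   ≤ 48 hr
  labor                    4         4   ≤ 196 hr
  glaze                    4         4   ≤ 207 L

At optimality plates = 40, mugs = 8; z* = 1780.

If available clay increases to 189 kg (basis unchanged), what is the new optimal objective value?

1822.5

Check each constraint at x*: clay 184/184 (tight); kiln 48/48 (tight); labor 192/196 (slack 4); glaze 192/207 (slack 15).
By complementary slackness, y = 0 for the non-binding constraints.
The binding rows give the dual system: 4·y_clay + 1·y_kiln = 38.5 and 3·y_clay + 1·y_kiln = 30.
This yields shadow prices y_clay = 8.5, y_kiln = 4.5.
Δz = y_clay·Δb = 8.5 × (5) = 42.5, so new z* = 1780 + 42.5 = 1822.5.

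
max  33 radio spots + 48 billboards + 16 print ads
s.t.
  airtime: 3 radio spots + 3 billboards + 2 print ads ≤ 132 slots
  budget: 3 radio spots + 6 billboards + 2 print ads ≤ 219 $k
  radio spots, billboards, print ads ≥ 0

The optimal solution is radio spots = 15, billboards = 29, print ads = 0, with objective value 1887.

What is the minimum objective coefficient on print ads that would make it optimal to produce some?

22

Check each constraint at x*: airtime 132/132 (tight); budget 219/219 (tight).
Dual feasibility on the basic columns requires 3·y_airtime + 3·y_budget = 33, 3·y_airtime + 6·y_budget = 48.
This yields shadow prices y_airtime = 6, y_budget = 5.
print ads enters the basis when its profit ≥ yᵀa₃ = 6·2 + 5·2 = 22.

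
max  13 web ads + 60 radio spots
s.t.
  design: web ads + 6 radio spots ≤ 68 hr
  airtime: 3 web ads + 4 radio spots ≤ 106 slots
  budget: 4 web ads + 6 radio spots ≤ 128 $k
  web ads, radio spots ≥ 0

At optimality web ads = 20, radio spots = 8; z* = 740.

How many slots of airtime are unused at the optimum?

airtime used = 3·20 + 4·8 = 92; slack = 106 − 92 = 14.

14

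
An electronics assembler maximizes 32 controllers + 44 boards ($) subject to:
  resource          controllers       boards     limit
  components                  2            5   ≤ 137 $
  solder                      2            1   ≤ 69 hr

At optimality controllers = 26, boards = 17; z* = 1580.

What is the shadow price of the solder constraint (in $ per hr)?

Check each constraint at x*: components 137/137 (tight); solder 69/69 (tight).
From A_Bᵀ y = c: 2·y_components + 2·y_solder = 32; 5·y_components + 1·y_solder = 44.
→ y_components = 7 and y_solder = 9.
Shadow price of solder = 9.

9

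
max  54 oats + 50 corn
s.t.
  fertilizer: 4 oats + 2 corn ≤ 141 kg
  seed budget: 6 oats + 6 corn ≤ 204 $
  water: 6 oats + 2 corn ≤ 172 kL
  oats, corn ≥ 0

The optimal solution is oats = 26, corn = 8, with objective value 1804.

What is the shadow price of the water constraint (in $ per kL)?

1

At the optimum: fertilizer uses 120 of 141 (slack = 21); seed budget uses 204 of 204 (binding); water uses 172 of 172 (binding).
By complementary slackness, y = 0 for the non-binding constraint.
From A_Bᵀ y = c: 6·y_seed budget + 6·y_water = 54; 6·y_seed budget + 2·y_water = 50.
This yields shadow prices y_seed budget = 8, y_water = 1.
Shadow price of water = 1.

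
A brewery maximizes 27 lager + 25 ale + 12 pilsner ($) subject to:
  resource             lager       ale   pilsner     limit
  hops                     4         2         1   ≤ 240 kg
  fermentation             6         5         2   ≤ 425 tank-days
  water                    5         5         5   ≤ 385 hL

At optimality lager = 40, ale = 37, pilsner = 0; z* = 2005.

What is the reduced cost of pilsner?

At the optimum: hops uses 234 of 240 (slack = 6); fermentation uses 425 of 425 (binding); water uses 385 of 385 (binding).
Since hops is not tight, its dual is 0.
From A_Bᵀ y = c: 6·y_fermentation + 5·y_water = 27; 5·y_fermentation + 5·y_water = 25.
→ y_fermentation = 2 and y_water = 3.
Reduced cost of pilsner: c₃ − yᵀa₃ = 12 − (2·2 + 3·5) = 12 − 19 = -7.

-7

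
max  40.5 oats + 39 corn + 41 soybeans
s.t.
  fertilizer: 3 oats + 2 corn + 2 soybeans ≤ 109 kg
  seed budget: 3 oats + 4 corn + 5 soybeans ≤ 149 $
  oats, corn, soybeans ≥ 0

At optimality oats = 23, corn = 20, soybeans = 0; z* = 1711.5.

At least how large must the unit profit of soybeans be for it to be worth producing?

Both fertilizer and seed budget are binding at x*.
The binding rows give the dual system: 3·y_fertilizer + 3·y_seed budget = 40.5 and 2·y_fertilizer + 4·y_seed budget = 39.
Solving: y_fertilizer = 7.5, y_seed budget = 6.
soybeans enters the basis when its profit ≥ yᵀa₃ = 7.5·2 + 6·5 = 45.

45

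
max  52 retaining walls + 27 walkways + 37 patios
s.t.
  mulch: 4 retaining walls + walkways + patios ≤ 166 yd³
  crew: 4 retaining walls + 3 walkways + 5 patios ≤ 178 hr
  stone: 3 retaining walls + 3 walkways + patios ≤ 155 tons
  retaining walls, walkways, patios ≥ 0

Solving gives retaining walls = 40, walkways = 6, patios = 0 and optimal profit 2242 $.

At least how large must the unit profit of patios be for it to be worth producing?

41

Check each constraint at x*: mulch 166/166 (tight); crew 178/178 (tight); stone 138/155 (slack 17).
Since stone is not tight, its dual is 0.
Dual feasibility on the basic columns requires 4·y_mulch + 4·y_crew = 52, 1·y_mulch + 3·y_crew = 27.
This yields shadow prices y_mulch = 6, y_crew = 7.
patios enters the basis when its profit ≥ yᵀa₃ = 6·1 + 7·5 = 41.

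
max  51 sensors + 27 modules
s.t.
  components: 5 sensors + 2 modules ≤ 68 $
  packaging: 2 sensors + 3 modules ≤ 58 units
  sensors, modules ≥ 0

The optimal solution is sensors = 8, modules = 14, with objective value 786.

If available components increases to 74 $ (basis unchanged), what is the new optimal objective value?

840

Check each constraint at x*: components 68/68 (tight); packaging 58/58 (tight).
Dual feasibility on the basic columns requires 5·y_components + 2·y_packaging = 51, 2·y_components + 3·y_packaging = 27.
→ y_components = 9 and y_packaging = 3.
Δz = y_components·Δb = 9 × (6) = 54, so new z* = 786 + 54 = 840.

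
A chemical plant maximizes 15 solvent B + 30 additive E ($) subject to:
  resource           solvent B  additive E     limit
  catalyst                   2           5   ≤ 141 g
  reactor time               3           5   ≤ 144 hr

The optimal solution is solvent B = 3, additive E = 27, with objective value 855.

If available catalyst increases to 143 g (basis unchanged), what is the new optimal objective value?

Check each constraint at x*: catalyst 141/141 (tight); reactor time 144/144 (tight).
From A_Bᵀ y = c: 2·y_catalyst + 3·y_reactor time = 15; 5·y_catalyst + 5·y_reactor time = 30.
→ y_catalyst = 3 and y_reactor time = 3.
Δz = y_catalyst·Δb = 3 × (2) = 6, so new z* = 855 + 6 = 861.

861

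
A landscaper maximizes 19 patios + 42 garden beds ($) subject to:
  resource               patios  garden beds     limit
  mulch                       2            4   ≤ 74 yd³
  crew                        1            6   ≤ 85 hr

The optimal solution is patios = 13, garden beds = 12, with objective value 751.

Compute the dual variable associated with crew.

At the optimum: mulch uses 74 of 74 (binding); crew uses 85 of 85 (binding).
Dual feasibility on the basic columns requires 2·y_mulch + 1·y_crew = 19, 4·y_mulch + 6·y_crew = 42.
→ y_mulch = 9 and y_crew = 1.
Shadow price of crew = 1.

1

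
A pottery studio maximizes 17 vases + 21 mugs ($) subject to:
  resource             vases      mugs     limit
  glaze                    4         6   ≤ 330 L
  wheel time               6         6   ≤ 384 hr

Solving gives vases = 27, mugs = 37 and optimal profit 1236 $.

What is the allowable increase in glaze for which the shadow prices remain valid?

54

Binding constraints: glaze, wheel time. The basis is B = [[4,6],[6,6]] with det -12.
Per unit increase in glaze, x* moves by d = (-0.5, 0.5).
The basis stays optimal until vases reaches 0; allowable increase = 54 L.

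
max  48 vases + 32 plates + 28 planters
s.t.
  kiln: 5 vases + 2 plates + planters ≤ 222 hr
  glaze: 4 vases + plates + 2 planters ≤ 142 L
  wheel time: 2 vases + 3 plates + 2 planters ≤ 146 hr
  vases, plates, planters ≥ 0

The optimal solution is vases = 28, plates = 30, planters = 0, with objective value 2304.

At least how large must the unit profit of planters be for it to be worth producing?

32

Check each constraint at x*: kiln 200/222 (slack 22); glaze 142/142 (tight); wheel time 146/146 (tight).
By complementary slackness, y = 0 for the non-binding constraint.
From A_Bᵀ y = c: 4·y_glaze + 2·y_wheel time = 48; 1·y_glaze + 3·y_wheel time = 32.
This yields shadow prices y_glaze = 8, y_wheel time = 8.
planters enters the basis when its profit ≥ yᵀa₃ = 8·2 + 8·2 = 32.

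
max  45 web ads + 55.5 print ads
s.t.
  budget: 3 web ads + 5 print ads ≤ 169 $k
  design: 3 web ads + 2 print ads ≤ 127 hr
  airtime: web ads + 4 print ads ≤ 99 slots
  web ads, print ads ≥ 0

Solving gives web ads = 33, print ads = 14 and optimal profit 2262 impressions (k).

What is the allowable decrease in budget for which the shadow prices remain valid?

42

Binding constraints: budget, design. The basis is B = [[3,5],[3,2]] with det -9.
Per unit decrease in budget, x* moves by d = (0.2222, -0.3333).
The basis stays optimal until print ads reaches 0; allowable decrease = 42 $k.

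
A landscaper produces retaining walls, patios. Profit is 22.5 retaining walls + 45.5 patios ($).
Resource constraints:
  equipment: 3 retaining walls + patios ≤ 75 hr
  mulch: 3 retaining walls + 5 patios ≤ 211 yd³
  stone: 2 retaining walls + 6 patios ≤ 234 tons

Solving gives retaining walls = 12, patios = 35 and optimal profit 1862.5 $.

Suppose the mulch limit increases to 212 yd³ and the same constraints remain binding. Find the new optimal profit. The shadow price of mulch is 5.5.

1868

Δb = 1, so new z* = 1862.5 + (5.5)·(1) = 1862.5 + 5.5 = 1868.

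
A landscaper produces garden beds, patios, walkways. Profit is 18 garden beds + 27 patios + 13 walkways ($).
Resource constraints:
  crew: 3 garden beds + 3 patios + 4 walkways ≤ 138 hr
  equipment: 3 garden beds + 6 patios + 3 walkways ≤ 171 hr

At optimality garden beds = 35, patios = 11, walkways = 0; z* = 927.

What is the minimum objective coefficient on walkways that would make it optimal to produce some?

Check each constraint at x*: crew 138/138 (tight); equipment 171/171 (tight).
From A_Bᵀ y = c: 3·y_crew + 3·y_equipment = 18; 3·y_crew + 6·y_equipment = 27.
→ y_crew = 3 and y_equipment = 3.
walkways enters the basis when its profit ≥ yᵀa₃ = 3·4 + 3·3 = 21.

21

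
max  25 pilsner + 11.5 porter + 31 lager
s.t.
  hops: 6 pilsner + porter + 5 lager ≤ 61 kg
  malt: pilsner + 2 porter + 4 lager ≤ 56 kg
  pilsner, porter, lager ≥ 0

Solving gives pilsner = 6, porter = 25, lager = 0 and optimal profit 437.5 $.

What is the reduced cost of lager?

Both hops and malt are binding at x*.
The binding rows give the dual system: 6·y_hops + 1·y_malt = 25 and 1·y_hops + 2·y_malt = 11.5.
Solving: y_hops = 3.5, y_malt = 4.
Reduced cost of lager: c₃ − yᵀa₃ = 31 − (3.5·5 + 4·4) = 31 − 33.5 = -2.5.

-2.5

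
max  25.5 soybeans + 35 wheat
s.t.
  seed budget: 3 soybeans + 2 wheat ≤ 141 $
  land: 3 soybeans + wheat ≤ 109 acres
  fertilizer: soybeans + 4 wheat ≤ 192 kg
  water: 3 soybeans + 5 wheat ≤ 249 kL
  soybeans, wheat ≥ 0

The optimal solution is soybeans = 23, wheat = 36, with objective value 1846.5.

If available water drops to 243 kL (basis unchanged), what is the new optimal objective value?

1810.5

Check each constraint at x*: seed budget 141/141 (tight); land 105/109 (slack 4); fertilizer 167/192 (slack 25); water 249/249 (tight).
Slack constraints have shadow price 0 (complementary slackness).
The binding rows give the dual system: 3·y_seed budget + 3·y_water = 25.5 and 2·y_seed budget + 5·y_water = 35.
Solving: y_seed budget = 2.5, y_water = 6.
Δz = y_water·Δb = 6 × (-6) = -36, so new z* = 1846.5 − 36 = 1810.5.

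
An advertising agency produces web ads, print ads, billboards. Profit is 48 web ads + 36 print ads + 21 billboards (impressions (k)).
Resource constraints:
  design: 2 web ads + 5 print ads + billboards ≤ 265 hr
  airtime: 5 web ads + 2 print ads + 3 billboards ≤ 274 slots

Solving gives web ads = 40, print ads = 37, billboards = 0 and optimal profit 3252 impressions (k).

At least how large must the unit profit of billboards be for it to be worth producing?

28

Both design and airtime are binding at x*.
From A_Bᵀ y = c: 2·y_design + 5·y_airtime = 48; 5·y_design + 2·y_airtime = 36.
This yields shadow prices y_design = 4, y_airtime = 8.
billboards enters the basis when its profit ≥ yᵀa₃ = 4·1 + 8·3 = 28.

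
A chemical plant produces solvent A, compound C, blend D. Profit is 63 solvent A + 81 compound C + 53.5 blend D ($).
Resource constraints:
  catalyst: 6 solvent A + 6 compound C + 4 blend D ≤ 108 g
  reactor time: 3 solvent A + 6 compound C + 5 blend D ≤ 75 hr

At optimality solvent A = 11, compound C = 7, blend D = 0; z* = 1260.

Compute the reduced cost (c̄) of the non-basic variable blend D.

Both catalyst and reactor time are binding at x*.
From A_Bᵀ y = c: 6·y_catalyst + 3·y_reactor time = 63; 6·y_catalyst + 6·y_reactor time = 81.
→ y_catalyst = 7.5 and y_reactor time = 6.
Reduced cost of blend D: c₃ − yᵀa₃ = 53.5 − (7.5·4 + 6·5) = 53.5 − 60 = -6.5.

-6.5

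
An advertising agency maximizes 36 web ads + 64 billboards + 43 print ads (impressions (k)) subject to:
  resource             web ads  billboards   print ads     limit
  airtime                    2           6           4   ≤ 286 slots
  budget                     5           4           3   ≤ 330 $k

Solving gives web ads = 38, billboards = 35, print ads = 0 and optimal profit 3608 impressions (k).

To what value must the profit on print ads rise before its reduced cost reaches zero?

44

At the optimum: airtime uses 286 of 286 (binding); budget uses 330 of 330 (binding).
From A_Bᵀ y = c: 2·y_airtime + 5·y_budget = 36; 6·y_airtime + 4·y_budget = 64.
Solving: y_airtime = 8, y_budget = 4.
print ads enters the basis when its profit ≥ yᵀa₃ = 8·4 + 4·3 = 44.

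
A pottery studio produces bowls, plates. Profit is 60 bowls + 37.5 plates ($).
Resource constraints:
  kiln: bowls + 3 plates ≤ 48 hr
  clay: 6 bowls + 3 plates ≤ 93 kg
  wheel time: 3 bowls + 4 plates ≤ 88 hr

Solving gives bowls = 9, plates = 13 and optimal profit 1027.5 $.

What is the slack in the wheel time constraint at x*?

wheel time used = 3·9 + 4·13 = 79; slack = 88 − 79 = 9.

9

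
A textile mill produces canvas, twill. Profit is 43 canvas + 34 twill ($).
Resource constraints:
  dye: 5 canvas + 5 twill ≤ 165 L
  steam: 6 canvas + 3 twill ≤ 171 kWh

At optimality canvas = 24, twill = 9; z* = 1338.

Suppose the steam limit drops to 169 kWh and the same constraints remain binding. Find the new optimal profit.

1332

Check each constraint at x*: dye 165/165 (tight); steam 171/171 (tight).
From A_Bᵀ y = c: 5·y_dye + 6·y_steam = 43; 5·y_dye + 3·y_steam = 34.
This yields shadow prices y_dye = 5, y_steam = 3.
Δz = y_steam·Δb = 3 × (-2) = -6, so new z* = 1338 − 6 = 1332.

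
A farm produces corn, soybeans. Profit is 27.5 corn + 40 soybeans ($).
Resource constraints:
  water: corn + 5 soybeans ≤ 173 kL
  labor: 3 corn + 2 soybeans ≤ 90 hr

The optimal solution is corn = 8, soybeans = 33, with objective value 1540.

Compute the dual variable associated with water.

5

At the optimum: water uses 173 of 173 (binding); labor uses 90 of 90 (binding).
Dual feasibility on the basic columns requires 1·y_water + 3·y_labor = 27.5, 5·y_water + 2·y_labor = 40.
→ y_water = 5 and y_labor = 7.5.
Shadow price of water = 5.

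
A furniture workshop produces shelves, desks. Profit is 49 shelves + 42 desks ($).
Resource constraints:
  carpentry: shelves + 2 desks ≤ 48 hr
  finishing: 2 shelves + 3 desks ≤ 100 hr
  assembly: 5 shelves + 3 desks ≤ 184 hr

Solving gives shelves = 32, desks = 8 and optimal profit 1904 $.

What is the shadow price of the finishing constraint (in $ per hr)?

Check each constraint at x*: carpentry 48/48 (tight); finishing 88/100 (slack 12); assembly 184/184 (tight).
By complementary slackness, y = 0 for the non-binding constraint.
From A_Bᵀ y = c: 1·y_carpentry + 5·y_assembly = 49; 2·y_carpentry + 3·y_assembly = 42.
Solving: y_carpentry = 9, y_assembly = 8.
Shadow price of finishing = 0.

0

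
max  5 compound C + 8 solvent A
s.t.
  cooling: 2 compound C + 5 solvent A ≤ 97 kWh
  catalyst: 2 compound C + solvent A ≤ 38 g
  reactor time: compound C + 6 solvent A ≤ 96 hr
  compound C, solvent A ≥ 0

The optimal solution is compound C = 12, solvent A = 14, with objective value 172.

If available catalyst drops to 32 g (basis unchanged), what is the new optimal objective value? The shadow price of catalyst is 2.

160

Δb = -6, so new z* = 172 + (2)·(-6) = 172 − 12 = 160.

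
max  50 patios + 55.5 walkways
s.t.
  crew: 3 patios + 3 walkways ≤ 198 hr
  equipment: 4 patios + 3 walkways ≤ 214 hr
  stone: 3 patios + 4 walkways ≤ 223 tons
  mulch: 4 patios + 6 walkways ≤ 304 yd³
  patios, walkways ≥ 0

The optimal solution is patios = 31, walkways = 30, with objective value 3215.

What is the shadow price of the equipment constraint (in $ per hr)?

6.5

At the optimum: crew uses 183 of 198 (slack = 15); equipment uses 214 of 214 (binding); stone uses 213 of 223 (slack = 10); mulch uses 304 of 304 (binding).
Slack constraints have shadow price 0 (complementary slackness).
The binding rows give the dual system: 4·y_equipment + 4·y_mulch = 50 and 3·y_equipment + 6·y_mulch = 55.5.
This yields shadow prices y_equipment = 6.5, y_mulch = 6.
Shadow price of equipment = 6.5.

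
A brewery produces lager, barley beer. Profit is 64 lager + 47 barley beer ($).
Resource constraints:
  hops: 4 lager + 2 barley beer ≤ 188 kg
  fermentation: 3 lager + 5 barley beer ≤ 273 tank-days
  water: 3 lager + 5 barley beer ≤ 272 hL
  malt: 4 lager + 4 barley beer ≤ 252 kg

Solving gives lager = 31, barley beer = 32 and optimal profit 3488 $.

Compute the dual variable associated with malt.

At the optimum: hops uses 188 of 188 (binding); fermentation uses 253 of 273 (slack = 20); water uses 253 of 272 (slack = 19); malt uses 252 of 252 (binding).
By complementary slackness, y = 0 for the non-binding constraints.
The binding rows give the dual system: 4·y_hops + 4·y_malt = 64 and 2·y_hops + 4·y_malt = 47.
Solving: y_hops = 8.5, y_malt = 7.5.
Shadow price of malt = 7.5.

7.5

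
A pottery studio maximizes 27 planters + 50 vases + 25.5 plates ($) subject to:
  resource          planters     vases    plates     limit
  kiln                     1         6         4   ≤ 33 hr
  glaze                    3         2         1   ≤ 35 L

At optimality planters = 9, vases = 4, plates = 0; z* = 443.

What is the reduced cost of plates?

-5.5

Check each constraint at x*: kiln 33/33 (tight); glaze 35/35 (tight).
Dual feasibility on the basic columns requires 1·y_kiln + 3·y_glaze = 27, 6·y_kiln + 2·y_glaze = 50.
This yields shadow prices y_kiln = 6, y_glaze = 7.
Reduced cost of plates: c₃ − yᵀa₃ = 25.5 − (6·4 + 7·1) = 25.5 − 31 = -5.5.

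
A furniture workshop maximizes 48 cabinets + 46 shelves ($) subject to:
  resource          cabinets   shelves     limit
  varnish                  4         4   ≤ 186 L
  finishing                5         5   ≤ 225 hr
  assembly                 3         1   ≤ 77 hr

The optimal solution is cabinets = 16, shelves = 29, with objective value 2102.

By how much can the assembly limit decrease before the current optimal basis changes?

32

Binding constraints: finishing, assembly. The basis is B = [[5,5],[3,1]] with det -10.
Per unit decrease in assembly, x* moves by d = (-0.5, 0.5).
The basis stays optimal until cabinets reaches 0; allowable decrease = 32 hr.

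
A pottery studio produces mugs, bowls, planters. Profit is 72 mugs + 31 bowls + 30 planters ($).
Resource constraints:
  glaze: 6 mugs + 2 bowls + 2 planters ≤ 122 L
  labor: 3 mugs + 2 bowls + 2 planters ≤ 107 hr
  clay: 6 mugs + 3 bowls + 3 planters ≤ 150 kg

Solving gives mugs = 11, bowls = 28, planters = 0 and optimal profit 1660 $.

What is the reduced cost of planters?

Binding: glaze and clay. Non-binding: labor (18 unused).
Slack constraints have shadow price 0 (complementary slackness).
The binding rows give the dual system: 6·y_glaze + 6·y_clay = 72 and 2·y_glaze + 3·y_clay = 31.
→ y_glaze = 5 and y_clay = 7.
Reduced cost of planters: c₃ − yᵀa₃ = 30 − (5·2 + 7·3) = 30 − 31 = -1.

-1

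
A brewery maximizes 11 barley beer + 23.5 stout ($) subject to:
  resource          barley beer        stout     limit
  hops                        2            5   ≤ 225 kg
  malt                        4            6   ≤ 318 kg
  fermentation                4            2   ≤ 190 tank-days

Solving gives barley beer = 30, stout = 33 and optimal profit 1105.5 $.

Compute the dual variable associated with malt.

Check each constraint at x*: hops 225/225 (tight); malt 318/318 (tight); fermentation 186/190 (slack 4).
Slack constraints have shadow price 0 (complementary slackness).
From A_Bᵀ y = c: 2·y_hops + 4·y_malt = 11; 5·y_hops + 6·y_malt = 23.5.
This yields shadow prices y_hops = 3.5, y_malt = 1.
Shadow price of malt = 1.

1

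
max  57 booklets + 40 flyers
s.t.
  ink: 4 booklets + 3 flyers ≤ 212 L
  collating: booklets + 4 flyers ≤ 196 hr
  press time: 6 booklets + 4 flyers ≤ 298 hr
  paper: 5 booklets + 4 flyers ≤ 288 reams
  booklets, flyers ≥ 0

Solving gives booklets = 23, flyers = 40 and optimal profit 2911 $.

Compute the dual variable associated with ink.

6

At the optimum: ink uses 212 of 212 (binding); collating uses 183 of 196 (slack = 13); press time uses 298 of 298 (binding); paper uses 275 of 288 (slack = 13).
By complementary slackness, y = 0 for the non-binding constraints.
The binding rows give the dual system: 4·y_ink + 6·y_press time = 57 and 3·y_ink + 4·y_press time = 40.
This yields shadow prices y_ink = 6, y_press time = 5.5.
Shadow price of ink = 6.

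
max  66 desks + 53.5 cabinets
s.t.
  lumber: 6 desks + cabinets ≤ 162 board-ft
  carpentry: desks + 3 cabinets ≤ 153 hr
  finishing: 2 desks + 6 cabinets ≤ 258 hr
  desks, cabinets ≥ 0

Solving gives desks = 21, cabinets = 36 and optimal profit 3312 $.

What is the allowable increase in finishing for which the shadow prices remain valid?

48

Binding constraints: lumber, finishing. The basis is B = [[6,1],[2,6]] with det 34.
Per unit increase in finishing, x* moves by d = (-0.0294, 0.1765).
The basis stays optimal until carpentry becomes binding; allowable increase = 48 hr.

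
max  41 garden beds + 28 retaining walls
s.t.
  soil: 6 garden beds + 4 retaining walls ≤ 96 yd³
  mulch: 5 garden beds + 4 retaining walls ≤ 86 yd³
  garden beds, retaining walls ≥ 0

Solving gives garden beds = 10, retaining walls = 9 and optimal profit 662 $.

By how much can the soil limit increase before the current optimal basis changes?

Binding constraints: soil, mulch. The basis is B = [[6,4],[5,4]] with det 4.
Per unit increase in soil, x* moves by d = (1, -1.25).
The basis stays optimal until retaining walls reaches 0; allowable increase = 7.2 yd³.

7.2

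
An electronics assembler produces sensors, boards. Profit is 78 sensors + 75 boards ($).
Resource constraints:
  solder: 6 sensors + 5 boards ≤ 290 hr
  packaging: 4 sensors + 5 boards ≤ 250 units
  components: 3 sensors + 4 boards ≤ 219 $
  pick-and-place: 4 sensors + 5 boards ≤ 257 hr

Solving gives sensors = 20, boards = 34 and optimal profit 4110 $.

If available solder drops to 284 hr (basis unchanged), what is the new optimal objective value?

Check each constraint at x*: solder 290/290 (tight); packaging 250/250 (tight); components 196/219 (slack 23); pick-and-place 250/257 (slack 7).
By complementary slackness, y = 0 for the non-binding constraints.
The binding rows give the dual system: 6·y_solder + 4·y_packaging = 78 and 5·y_solder + 5·y_packaging = 75.
→ y_solder = 9 and y_packaging = 6.
Δz = y_solder·Δb = 9 × (-6) = -54, so new z* = 4110 − 54 = 4056.

4056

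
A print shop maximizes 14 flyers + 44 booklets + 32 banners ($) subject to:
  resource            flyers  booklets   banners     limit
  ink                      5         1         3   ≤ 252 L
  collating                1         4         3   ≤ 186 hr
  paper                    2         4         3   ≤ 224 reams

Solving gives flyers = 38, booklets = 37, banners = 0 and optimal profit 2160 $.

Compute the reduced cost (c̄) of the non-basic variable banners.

-1

Check each constraint at x*: ink 227/252 (slack 25); collating 186/186 (tight); paper 224/224 (tight).
Slack constraints have shadow price 0 (complementary slackness).
Dual feasibility on the basic columns requires 1·y_collating + 2·y_paper = 14, 4·y_collating + 4·y_paper = 44.
Solving: y_collating = 8, y_paper = 3.
Reduced cost of banners: c₃ − yᵀa₃ = 32 − (8·3 + 3·3) = 32 − 33 = -1.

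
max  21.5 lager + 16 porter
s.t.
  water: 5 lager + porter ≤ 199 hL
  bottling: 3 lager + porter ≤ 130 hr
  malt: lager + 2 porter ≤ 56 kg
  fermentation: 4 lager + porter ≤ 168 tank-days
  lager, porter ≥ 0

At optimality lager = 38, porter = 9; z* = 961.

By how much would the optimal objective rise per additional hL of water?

Check each constraint at x*: water 199/199 (tight); bottling 123/130 (slack 7); malt 56/56 (tight); fermentation 161/168 (slack 7).
Slack constraints have shadow price 0 (complementary slackness).
Dual feasibility on the basic columns requires 5·y_water + 1·y_malt = 21.5, 1·y_water + 2·y_malt = 16.
This yields shadow prices y_water = 3, y_malt = 6.5.
Shadow price of water = 3.

3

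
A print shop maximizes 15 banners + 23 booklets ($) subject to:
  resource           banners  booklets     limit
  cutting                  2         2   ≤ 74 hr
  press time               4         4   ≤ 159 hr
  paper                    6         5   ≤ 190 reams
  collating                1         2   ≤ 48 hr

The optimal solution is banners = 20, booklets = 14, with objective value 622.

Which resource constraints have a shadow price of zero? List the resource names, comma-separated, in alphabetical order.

cutting: 68/74 (slack 6)
press time: 136/159 (slack 23)
paper: 190/190 (binding)
collating: 48/48 (binding)
By complementary slackness, a constraint with positive slack has shadow price 0 → cutting, press time.

cutting, press time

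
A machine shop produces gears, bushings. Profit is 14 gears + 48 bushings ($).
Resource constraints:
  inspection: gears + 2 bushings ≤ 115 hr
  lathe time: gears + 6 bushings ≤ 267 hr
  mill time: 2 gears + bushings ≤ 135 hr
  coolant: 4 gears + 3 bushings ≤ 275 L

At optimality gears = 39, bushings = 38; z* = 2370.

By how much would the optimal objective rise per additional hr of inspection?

Check each constraint at x*: inspection 115/115 (tight); lathe time 267/267 (tight); mill time 116/135 (slack 19); coolant 270/275 (slack 5).
Since mill time, coolant are not tight, their duals are 0.
Dual feasibility on the basic columns requires 1·y_inspection + 1·y_lathe time = 14, 2·y_inspection + 6·y_lathe time = 48.
Solving: y_inspection = 9, y_lathe time = 5.
Shadow price of inspection = 9.

9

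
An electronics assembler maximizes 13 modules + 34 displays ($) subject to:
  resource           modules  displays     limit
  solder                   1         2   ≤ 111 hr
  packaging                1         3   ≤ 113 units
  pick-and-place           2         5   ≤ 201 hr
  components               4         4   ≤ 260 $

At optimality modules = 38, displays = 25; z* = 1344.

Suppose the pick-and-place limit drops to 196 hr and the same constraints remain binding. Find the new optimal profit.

Binding: packaging and pick-and-place. Non-binding: solder (23 unused), components (8 unused).
Since solder, components are not tight, their duals are 0.
Dual feasibility on the basic columns requires 1·y_packaging + 2·y_pick-and-place = 13, 3·y_packaging + 5·y_pick-and-place = 34.
→ y_packaging = 3 and y_pick-and-place = 5.
Δz = y_pick-and-place·Δb = 5 × (-5) = -25, so new z* = 1344 − 25 = 1319.

1319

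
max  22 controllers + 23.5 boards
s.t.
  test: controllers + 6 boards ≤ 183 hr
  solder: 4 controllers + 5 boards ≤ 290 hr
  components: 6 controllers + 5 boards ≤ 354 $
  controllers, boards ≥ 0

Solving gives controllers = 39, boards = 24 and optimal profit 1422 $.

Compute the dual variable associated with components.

Binding: test and components. Non-binding: solder (14 unused).
Since solder is not tight, its dual is 0.
From A_Bᵀ y = c: 1·y_test + 6·y_components = 22; 6·y_test + 5·y_components = 23.5.
Solving: y_test = 1, y_components = 3.5.
Shadow price of components = 3.5.

3.5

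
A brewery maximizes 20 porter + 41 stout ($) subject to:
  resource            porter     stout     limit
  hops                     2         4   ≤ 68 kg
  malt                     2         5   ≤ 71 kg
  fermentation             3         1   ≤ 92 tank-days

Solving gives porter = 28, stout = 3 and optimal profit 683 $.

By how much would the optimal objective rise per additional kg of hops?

Binding: hops and malt. Non-binding: fermentation (5 unused).
By complementary slackness, y = 0 for the non-binding constraint.
The binding rows give the dual system: 2·y_hops + 2·y_malt = 20 and 4·y_hops + 5·y_malt = 41.
→ y_hops = 9 and y_malt = 1.
Shadow price of hops = 9.

9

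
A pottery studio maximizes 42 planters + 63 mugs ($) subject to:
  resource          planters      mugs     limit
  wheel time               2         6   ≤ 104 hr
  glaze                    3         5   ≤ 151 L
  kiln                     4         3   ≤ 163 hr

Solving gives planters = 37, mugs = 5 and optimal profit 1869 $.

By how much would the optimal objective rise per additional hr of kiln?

7

Binding: wheel time and kiln. Non-binding: glaze (15 unused).
Since glaze is not tight, its dual is 0.
From A_Bᵀ y = c: 2·y_wheel time + 4·y_kiln = 42; 6·y_wheel time + 3·y_kiln = 63.
Solving: y_wheel time = 7, y_kiln = 7.
Shadow price of kiln = 7.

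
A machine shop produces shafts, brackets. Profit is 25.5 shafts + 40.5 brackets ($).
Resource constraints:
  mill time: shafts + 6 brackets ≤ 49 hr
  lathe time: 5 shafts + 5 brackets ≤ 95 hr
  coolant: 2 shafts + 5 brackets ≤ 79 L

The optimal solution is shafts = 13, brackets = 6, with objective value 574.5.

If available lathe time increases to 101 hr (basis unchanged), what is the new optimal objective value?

601.5

Binding: mill time and lathe time. Non-binding: coolant (23 unused).
By complementary slackness, y = 0 for the non-binding constraint.
Dual feasibility on the basic columns requires 1·y_mill time + 5·y_lathe time = 25.5, 6·y_mill time + 5·y_lathe time = 40.5.
→ y_mill time = 3 and y_lathe time = 4.5.
Δz = y_lathe time·Δb = 4.5 × (6) = 27, so new z* = 574.5 + 27 = 601.5.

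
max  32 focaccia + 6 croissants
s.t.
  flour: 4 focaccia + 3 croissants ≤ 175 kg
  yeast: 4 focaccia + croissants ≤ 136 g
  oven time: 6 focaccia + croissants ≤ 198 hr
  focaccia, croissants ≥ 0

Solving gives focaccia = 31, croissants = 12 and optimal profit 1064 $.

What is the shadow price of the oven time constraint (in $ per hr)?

4

Binding: yeast and oven time. Non-binding: flour (15 unused).
Slack constraints have shadow price 0 (complementary slackness).
The binding rows give the dual system: 4·y_yeast + 6·y_oven time = 32 and 1·y_yeast + 1·y_oven time = 6.
→ y_yeast = 2 and y_oven time = 4.
Shadow price of oven time = 4.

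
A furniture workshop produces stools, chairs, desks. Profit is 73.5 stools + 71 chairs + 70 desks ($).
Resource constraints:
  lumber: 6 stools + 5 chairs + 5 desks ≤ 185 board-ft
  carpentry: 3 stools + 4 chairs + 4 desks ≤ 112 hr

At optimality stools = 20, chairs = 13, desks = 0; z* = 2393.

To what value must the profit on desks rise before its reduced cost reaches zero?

71

Check each constraint at x*: lumber 185/185 (tight); carpentry 112/112 (tight).
The binding rows give the dual system: 6·y_lumber + 3·y_carpentry = 73.5 and 5·y_lumber + 4·y_carpentry = 71.
This yields shadow prices y_lumber = 9, y_carpentry = 6.5.
desks enters the basis when its profit ≥ yᵀa₃ = 9·5 + 6.5·4 = 71.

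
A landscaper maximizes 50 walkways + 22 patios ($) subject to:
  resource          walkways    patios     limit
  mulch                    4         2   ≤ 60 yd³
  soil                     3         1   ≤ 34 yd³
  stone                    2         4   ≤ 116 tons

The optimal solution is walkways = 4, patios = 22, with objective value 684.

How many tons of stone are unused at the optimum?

20

stone used = 2·4 + 4·22 = 96; slack = 116 − 96 = 20.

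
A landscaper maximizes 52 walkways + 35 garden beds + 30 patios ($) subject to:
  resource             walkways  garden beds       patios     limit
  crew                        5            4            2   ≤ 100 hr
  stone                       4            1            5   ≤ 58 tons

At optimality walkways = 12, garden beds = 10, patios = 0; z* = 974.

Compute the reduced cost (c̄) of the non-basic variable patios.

Check each constraint at x*: crew 100/100 (tight); stone 58/58 (tight).
The binding rows give the dual system: 5·y_crew + 4·y_stone = 52 and 4·y_crew + 1·y_stone = 35.
→ y_crew = 8 and y_stone = 3.
Reduced cost of patios: c₃ − yᵀa₃ = 30 − (8·2 + 3·5) = 30 − 31 = -1.

-1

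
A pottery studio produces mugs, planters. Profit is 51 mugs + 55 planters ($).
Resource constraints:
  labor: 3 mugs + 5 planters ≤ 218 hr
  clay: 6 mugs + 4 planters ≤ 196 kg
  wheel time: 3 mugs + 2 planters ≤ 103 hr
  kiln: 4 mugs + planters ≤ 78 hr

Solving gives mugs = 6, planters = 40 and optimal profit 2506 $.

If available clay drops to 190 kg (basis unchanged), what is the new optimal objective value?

2476

Binding: labor and clay. Non-binding: wheel time (5 unused), kiln (14 unused).
By complementary slackness, y = 0 for the non-binding constraints.
From A_Bᵀ y = c: 3·y_labor + 6·y_clay = 51; 5·y_labor + 4·y_clay = 55.
Solving: y_labor = 7, y_clay = 5.
Δz = y_clay·Δb = 5 × (-6) = -30, so new z* = 2506 − 30 = 2476.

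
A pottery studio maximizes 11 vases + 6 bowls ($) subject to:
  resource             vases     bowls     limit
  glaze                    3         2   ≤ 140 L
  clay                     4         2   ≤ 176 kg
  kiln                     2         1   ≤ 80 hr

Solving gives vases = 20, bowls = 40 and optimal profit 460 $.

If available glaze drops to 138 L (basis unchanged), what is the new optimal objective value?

Check each constraint at x*: glaze 140/140 (tight); clay 160/176 (slack 16); kiln 80/80 (tight).
By complementary slackness, y = 0 for the non-binding constraint.
From A_Bᵀ y = c: 3·y_glaze + 2·y_kiln = 11; 2·y_glaze + 1·y_kiln = 6.
Solving: y_glaze = 1, y_kiln = 4.
Δz = y_glaze·Δb = 1 × (-2) = -2, so new z* = 460 − 2 = 458.

458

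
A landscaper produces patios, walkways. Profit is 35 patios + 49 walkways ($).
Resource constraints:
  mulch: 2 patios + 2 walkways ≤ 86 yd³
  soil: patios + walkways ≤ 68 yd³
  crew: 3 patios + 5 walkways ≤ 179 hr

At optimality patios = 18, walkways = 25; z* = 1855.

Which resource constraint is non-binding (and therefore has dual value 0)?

mulch: 86/86 (binding)
soil: 43/68 (slack 25)
crew: 179/179 (binding)
By complementary slackness, a constraint with positive slack has shadow price 0 → soil.

soil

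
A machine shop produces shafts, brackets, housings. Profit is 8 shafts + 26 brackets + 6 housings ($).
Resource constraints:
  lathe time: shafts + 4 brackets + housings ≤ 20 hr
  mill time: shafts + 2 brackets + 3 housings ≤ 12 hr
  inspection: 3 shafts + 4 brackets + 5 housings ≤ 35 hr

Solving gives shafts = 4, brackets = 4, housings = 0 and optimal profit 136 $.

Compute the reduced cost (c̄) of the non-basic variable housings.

Check each constraint at x*: lathe time 20/20 (tight); mill time 12/12 (tight); inspection 28/35 (slack 7).
By complementary slackness, y = 0 for the non-binding constraint.
Dual feasibility on the basic columns requires 1·y_lathe time + 1·y_mill time = 8, 4·y_lathe time + 2·y_mill time = 26.
→ y_lathe time = 5 and y_mill time = 3.
Reduced cost of housings: c₃ − yᵀa₃ = 6 − (5·1 + 3·3) = 6 − 14 = -8.

-8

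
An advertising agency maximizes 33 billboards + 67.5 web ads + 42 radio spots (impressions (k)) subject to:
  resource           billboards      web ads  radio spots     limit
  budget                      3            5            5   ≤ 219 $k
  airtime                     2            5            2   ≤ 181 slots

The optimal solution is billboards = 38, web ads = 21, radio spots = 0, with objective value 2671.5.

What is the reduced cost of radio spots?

-3

Both budget and airtime are binding at x*.
Dual feasibility on the basic columns requires 3·y_budget + 2·y_airtime = 33, 5·y_budget + 5·y_airtime = 67.5.
Solving: y_budget = 6, y_airtime = 7.5.
Reduced cost of radio spots: c₃ − yᵀa₃ = 42 − (6·5 + 7.5·2) = 42 − 45 = -3.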